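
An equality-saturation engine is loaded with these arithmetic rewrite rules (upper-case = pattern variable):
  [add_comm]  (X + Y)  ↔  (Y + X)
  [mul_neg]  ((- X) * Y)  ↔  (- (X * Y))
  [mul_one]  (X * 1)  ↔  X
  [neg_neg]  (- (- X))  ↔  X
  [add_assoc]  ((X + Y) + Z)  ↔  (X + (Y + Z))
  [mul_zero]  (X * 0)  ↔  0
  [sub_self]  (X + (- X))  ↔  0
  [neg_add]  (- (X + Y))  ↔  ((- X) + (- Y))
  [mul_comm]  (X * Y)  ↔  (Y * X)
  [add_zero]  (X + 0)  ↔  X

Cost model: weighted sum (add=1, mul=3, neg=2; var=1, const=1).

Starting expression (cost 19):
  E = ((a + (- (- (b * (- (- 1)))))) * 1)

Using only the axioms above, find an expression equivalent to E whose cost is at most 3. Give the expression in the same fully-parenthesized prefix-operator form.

1. [neg_neg →] (- (- 1))  →  1;  E = ((a + (- (- (b * 1)))) * 1)
2. [neg_neg →] (- (- (b * 1)))  →  (b * 1);  E = ((a + (b * 1)) * 1)
3. [mul_one →] (b * 1)  →  b;  E = ((a + b) * 1)
4. [mul_one →] ((a + b) * 1)  →  (a + b);  cost 3 ≤ 3, done

(a + b)   [cost 3]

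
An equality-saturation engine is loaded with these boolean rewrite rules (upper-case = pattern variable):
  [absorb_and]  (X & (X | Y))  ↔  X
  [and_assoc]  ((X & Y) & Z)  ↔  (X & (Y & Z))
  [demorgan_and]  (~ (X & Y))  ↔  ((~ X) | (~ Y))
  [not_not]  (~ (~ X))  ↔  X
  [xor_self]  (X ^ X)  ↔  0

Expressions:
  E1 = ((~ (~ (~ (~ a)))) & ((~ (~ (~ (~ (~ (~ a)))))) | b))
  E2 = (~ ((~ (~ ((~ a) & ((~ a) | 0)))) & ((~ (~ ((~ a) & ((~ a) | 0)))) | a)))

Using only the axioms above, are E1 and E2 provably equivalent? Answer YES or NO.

YES

1. [not_not →] (~ (~ (~ (~ (~ (~ a))))))  →  (~ (~ (~ (~ a))));  E1 = ((~ (~ (~ (~ a)))) & ((~ (~ (~ (~ a)))) | b))
2. [absorb_and →] ((~ (~ (~ (~ a)))) & ((~ (~ (~ (~ a)))) | b))  →  (~ (~ (~ (~ a))))
3. [not_not →] (~ (~ (~ a)))  →  (~ a);  E1 = (~ (~ a))
4. [absorb_and ←] (~ a)  →  ((~ a) & ((~ a) | 0));  E1 = (~ ((~ a) & ((~ a) | 0)))
5. [not_not ←] (~ ((~ a) & ((~ a) | 0)))  →  (~ (~ (~ ((~ a) & ((~ a) | 0)))))
6. [absorb_and ←] (~ (~ ((~ a) & ((~ a) | 0))))  →  ((~ (~ ((~ a) & ((~ a) | 0)))) & ((~ (~ ((~ a) & ((~ a) | 0)))) | a));  this is E2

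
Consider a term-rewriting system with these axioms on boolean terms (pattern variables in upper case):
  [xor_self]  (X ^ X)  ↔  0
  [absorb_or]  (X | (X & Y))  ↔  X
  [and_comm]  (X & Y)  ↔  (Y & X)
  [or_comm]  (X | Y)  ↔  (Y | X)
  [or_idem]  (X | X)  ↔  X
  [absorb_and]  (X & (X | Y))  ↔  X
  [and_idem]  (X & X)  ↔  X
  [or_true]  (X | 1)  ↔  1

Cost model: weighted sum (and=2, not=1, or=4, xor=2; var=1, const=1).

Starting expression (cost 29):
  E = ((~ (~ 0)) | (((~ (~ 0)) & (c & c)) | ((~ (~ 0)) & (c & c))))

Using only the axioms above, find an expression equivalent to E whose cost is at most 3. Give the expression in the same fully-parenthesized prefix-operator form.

(~ (~ 0))   [cost 3]

1. [or_idem →] (((~ (~ 0)) & (c & c)) | ((~ (~ 0)) & (c & c)))  →  ((~ (~ 0)) & (c & c));  E = ((~ (~ 0)) | ((~ (~ 0)) & (c & c)))
2. [and_idem →] (c & c)  →  c;  E = ((~ (~ 0)) | ((~ (~ 0)) & c))
3. [absorb_or →] ((~ (~ 0)) | ((~ (~ 0)) & c))  →  (~ (~ 0));  cost 3 ≤ 3, done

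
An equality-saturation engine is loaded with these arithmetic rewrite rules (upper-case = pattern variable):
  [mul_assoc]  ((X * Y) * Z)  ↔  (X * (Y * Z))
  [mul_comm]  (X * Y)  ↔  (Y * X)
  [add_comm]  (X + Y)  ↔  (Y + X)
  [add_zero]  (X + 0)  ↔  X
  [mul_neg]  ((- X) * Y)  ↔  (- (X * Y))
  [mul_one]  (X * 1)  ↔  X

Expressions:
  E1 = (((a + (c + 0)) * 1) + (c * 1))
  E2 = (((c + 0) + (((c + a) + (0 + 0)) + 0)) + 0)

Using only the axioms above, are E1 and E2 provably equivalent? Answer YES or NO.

1. [add_zero →] (c + 0)  →  c;  E1 = (((a + c) * 1) + (c * 1))
2. [mul_one →] (c * 1)  →  c;  E1 = (((a + c) * 1) + c)
3. [mul_one →] ((a + c) * 1)  →  (a + c);  E1 = ((a + c) + c)
4. [add_comm →] ((a + c) + c)  →  (c + (a + c))
5. [add_zero ←] (a + c)  →  ((a + c) + 0);  E1 = (c + ((a + c) + 0))
6. [add_comm →] (a + c)  →  (c + a);  E1 = (c + ((c + a) + 0))
7. [add_zero ←] 0  →  (0 + 0);  E1 = (c + ((c + a) + (0 + 0)))
8. [add_zero ←] ((c + a) + (0 + 0))  →  (((c + a) + (0 + 0)) + 0);  E1 = (c + (((c + a) + (0 + 0)) + 0))
9. [add_zero ←] c  →  (c + 0);  E1 = ((c + 0) + (((c + a) + (0 + 0)) + 0))
10. [add_zero ←] ((c + 0) + (((c + a) + (0 + 0)) + 0))  →  (((c + 0) + (((c + a) + (0 + 0)) + 0)) + 0);  this is E2

YES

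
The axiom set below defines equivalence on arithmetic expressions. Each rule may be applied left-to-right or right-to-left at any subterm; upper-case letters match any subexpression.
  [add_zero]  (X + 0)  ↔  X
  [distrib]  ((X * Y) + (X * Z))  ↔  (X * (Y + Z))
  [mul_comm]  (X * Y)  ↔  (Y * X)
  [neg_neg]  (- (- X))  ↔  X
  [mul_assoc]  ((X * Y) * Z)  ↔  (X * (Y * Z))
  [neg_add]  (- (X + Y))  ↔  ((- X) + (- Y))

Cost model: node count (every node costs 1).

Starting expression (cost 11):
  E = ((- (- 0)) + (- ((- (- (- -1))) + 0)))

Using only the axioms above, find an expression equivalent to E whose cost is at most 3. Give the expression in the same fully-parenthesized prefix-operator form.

1. [neg_neg →] (- (- (- -1)))  →  (- -1);  E = ((- (- 0)) + (- ((- -1) + 0)))
2. [neg_neg →] (- (- 0))  →  0;  E = (0 + (- ((- -1) + 0)))
3. [add_zero →] ((- -1) + 0)  →  (- -1);  E = (0 + (- (- -1)))
4. [neg_neg →] (- (- -1))  →  -1;  cost 3 ≤ 3, done

(0 + -1)   [cost 3]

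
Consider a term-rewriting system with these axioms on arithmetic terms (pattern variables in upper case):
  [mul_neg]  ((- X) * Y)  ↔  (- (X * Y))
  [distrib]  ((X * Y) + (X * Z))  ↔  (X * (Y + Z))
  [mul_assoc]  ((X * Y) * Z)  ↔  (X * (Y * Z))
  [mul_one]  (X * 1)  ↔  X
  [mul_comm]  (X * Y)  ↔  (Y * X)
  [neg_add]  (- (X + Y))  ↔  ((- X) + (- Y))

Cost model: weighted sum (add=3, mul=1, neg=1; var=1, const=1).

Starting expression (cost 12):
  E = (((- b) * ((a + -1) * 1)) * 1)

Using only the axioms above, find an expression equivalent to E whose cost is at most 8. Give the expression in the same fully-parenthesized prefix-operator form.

((a + -1) * (- b))   [cost 8]

step 1: mul_comm (→) rewrites ((- b) * ((a + -1) * 1)) into (((a + -1) * 1) * (- b)), now ((((a + -1) * 1) * (- b)) * 1)
step 2: mul_one (→) rewrites ((((a + -1) * 1) * (- b)) * 1) into (((a + -1) * 1) * (- b))
step 3: mul_one (→) rewrites ((a + -1) * 1) into (a + -1), reaching cost 8 (bound 8)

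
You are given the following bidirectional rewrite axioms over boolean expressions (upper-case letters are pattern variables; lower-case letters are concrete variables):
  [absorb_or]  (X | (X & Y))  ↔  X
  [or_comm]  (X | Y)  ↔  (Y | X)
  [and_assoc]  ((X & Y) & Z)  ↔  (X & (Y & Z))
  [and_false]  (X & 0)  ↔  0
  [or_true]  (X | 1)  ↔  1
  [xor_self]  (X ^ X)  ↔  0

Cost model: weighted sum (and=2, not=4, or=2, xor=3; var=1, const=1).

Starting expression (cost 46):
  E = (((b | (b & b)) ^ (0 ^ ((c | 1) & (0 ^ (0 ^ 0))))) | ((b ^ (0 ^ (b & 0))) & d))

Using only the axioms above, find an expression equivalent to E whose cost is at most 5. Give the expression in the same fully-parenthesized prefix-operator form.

step 1: xor_self (→) rewrites (0 ^ 0) into 0, now (((b | (b & b)) ^ (0 ^ ((c | 1) & (0 ^ 0)))) | ((b ^ (0 ^ (b & 0))) & d))
step 2: absorb_or (→) rewrites (b | (b & b)) into b, now ((b ^ (0 ^ ((c | 1) & (0 ^ 0)))) | ((b ^ (0 ^ (b & 0))) & d))
step 3: xor_self (→) rewrites (0 ^ 0) into 0, now ((b ^ (0 ^ ((c | 1) & 0))) | ((b ^ (0 ^ (b & 0))) & d))
step 4: or_true (→) rewrites (c | 1) into 1, now ((b ^ (0 ^ (1 & 0))) | ((b ^ (0 ^ (b & 0))) & d))
step 5: and_false (→) rewrites (b & 0) into 0, now ((b ^ (0 ^ (1 & 0))) | ((b ^ (0 ^ 0)) & d))
step 6: and_false (→) rewrites (1 & 0) into 0, now ((b ^ (0 ^ 0)) | ((b ^ (0 ^ 0)) & d))
step 7: absorb_or (→) rewrites ((b ^ (0 ^ 0)) | ((b ^ (0 ^ 0)) & d)) into (b ^ (0 ^ 0))
step 8: xor_self (→) rewrites (0 ^ 0) into 0, reaching cost 5 (bound 5)

(b ^ 0)   [cost 5]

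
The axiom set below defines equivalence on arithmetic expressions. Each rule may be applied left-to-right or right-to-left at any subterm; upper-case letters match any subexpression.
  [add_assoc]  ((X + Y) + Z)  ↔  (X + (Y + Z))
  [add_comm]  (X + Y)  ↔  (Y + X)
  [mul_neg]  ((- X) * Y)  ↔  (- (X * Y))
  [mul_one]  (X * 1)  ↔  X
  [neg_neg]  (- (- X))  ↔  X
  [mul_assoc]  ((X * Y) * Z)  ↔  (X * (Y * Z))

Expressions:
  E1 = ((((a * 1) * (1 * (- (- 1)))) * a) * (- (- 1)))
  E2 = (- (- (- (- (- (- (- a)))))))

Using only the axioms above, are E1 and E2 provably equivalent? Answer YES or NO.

NO

Every axiom is a valid identity, so a rewrite proof would force E1 and E2 to agree under every assignment.
At a=1: E1 = 1 but E2 = -1; they differ, so no derivation exists.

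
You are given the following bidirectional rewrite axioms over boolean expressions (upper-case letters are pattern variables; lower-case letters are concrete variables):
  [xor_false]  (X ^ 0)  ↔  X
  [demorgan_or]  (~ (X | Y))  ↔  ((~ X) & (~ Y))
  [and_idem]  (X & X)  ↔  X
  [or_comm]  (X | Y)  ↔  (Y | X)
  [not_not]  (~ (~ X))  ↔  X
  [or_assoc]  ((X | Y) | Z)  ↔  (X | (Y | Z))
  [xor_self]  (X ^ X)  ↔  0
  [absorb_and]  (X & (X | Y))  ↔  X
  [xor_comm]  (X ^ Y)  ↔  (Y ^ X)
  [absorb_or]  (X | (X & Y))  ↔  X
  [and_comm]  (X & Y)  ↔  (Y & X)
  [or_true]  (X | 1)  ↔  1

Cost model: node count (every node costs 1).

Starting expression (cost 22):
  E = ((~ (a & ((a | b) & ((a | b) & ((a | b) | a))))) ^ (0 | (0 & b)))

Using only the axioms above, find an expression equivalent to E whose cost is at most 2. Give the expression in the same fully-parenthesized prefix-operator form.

(1) ((a | b) & ((a | b) | a))  =[absorb_and →]=  (a | b)    ⊢ ((~ (a & ((a | b) & (a | b)))) ^ (0 | (0 & b)))
(2) (0 | (0 & b))  =[absorb_or →]=  0    ⊢ ((~ (a & ((a | b) & (a | b)))) ^ 0)
(3) ((~ (a & ((a | b) & (a | b)))) ^ 0)  =[xor_false →]=  (~ (a & ((a | b) & (a | b))))
(4) ((a | b) & (a | b))  =[and_idem →]=  (a | b)    ⊢ (~ (a & (a | b)))
(5) (a & (a | b))  =[absorb_and →]=  a    ⊢ cost 2, within 2

(~ a)   [cost 2]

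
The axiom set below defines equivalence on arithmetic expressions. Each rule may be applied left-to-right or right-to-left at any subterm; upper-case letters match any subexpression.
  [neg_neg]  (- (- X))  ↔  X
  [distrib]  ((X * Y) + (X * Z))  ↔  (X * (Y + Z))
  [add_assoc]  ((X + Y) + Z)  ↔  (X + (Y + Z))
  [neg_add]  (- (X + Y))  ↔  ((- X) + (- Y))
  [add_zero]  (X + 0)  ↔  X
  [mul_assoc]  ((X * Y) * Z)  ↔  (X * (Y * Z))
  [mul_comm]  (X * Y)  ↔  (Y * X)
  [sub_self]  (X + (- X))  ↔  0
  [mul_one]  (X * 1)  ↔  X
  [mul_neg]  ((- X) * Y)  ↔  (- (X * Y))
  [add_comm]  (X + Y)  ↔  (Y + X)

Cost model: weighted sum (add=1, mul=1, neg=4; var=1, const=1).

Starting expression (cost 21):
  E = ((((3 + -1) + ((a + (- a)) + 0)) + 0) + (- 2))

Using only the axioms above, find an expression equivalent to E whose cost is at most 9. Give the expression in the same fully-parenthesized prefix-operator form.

((3 + -1) + (- 2))   [cost 9]

step 1: sub_self (→) rewrites (a + (- a)) into 0, now ((((3 + -1) + (0 + 0)) + 0) + (- 2))
step 2: add_zero (→) rewrites (0 + 0) into 0, now ((((3 + -1) + 0) + 0) + (- 2))
step 3: add_zero (→) rewrites ((3 + -1) + 0) into (3 + -1), now (((3 + -1) + 0) + (- 2))
step 4: add_zero (→) rewrites ((3 + -1) + 0) into (3 + -1), reaching cost 9 (bound 9)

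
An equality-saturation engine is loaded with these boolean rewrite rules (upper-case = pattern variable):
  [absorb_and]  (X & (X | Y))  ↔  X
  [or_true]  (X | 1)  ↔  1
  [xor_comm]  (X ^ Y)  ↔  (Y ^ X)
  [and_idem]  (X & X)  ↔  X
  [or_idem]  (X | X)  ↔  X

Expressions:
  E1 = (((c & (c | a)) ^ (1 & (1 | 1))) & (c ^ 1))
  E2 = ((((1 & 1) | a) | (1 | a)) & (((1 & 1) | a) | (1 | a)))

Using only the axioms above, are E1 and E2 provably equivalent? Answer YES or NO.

All listed rules preserve value, hence provable equivalence implies equal values everywhere; look for a separating assignment.
a=0, c=1 gives E1 ↦ 0, E2 ↦ 1; values differ ⇒ not provably equivalent.

NO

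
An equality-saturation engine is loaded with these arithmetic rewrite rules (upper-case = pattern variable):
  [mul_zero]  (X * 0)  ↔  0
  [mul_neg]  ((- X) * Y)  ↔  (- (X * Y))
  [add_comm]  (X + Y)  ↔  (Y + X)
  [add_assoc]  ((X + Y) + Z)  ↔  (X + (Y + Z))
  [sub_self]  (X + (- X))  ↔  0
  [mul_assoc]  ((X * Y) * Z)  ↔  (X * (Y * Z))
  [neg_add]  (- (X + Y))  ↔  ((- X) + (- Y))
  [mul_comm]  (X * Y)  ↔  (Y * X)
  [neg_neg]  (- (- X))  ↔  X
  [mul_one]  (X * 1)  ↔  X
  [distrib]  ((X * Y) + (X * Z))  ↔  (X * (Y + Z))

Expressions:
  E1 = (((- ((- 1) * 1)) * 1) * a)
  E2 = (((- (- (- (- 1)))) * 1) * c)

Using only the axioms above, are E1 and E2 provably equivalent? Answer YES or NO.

The axioms are sound identities: if E1 ↔* E2 then E1 and E2 evaluate identically under any assignment.
Under a=0, c=1: E1 evaluates to 0, E2 to 1. Distinct ⇒ no rewrite sequence connects them.

NO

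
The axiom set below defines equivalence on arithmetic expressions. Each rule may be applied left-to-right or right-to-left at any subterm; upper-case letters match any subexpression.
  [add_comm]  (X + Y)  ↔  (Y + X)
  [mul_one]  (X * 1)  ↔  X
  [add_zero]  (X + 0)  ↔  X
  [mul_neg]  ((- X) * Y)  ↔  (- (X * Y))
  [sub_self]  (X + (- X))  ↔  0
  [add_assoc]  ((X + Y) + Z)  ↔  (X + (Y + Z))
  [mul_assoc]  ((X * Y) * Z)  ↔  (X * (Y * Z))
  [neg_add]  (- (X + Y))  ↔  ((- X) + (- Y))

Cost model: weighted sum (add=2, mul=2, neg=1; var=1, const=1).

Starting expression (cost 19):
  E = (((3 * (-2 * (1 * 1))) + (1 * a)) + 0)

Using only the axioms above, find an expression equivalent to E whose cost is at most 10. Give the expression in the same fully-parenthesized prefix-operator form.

((3 * -2) + (1 * a))   [cost 10]

(1) (1 * 1)  =[mul_one →]=  1    ⊢ (((3 * (-2 * 1)) + (1 * a)) + 0)
(2) (-2 * 1)  =[mul_one →]=  -2    ⊢ (((3 * -2) + (1 * a)) + 0)
(3) (((3 * -2) + (1 * a)) + 0)  =[add_zero →]=  ((3 * -2) + (1 * a))    ⊢ cost 10, within 10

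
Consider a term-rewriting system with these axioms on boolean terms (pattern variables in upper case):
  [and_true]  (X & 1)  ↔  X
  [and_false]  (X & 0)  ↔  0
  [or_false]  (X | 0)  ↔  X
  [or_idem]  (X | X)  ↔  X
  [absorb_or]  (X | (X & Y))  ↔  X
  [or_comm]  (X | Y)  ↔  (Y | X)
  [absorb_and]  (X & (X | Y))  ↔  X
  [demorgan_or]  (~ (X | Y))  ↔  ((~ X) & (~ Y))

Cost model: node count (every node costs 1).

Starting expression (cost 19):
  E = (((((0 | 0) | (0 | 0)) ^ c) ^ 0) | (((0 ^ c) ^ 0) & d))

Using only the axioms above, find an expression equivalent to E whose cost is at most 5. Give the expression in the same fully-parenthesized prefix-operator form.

((0 ^ c) ^ 0)   [cost 5]

step 1: or_idem (→) rewrites ((0 | 0) | (0 | 0)) into (0 | 0), now ((((0 | 0) ^ c) ^ 0) | (((0 ^ c) ^ 0) & d))
step 2: or_idem (→) rewrites (0 | 0) into 0, now (((0 ^ c) ^ 0) | (((0 ^ c) ^ 0) & d))
step 3: absorb_or (→) rewrites (((0 ^ c) ^ 0) | (((0 ^ c) ^ 0) & d)) into ((0 ^ c) ^ 0), reaching cost 5 (bound 5)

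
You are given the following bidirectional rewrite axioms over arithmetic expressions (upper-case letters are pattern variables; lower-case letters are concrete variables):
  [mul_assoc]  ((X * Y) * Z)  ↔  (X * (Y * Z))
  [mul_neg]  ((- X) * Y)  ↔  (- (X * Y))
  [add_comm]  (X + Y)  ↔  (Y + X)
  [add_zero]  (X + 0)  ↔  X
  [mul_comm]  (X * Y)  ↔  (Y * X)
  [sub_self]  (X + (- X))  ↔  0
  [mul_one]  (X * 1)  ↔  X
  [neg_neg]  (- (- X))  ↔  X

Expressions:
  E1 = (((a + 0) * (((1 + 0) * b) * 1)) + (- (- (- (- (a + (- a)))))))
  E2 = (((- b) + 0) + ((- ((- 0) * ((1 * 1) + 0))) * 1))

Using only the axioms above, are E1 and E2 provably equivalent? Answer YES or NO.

All listed rules preserve value, hence provable equivalence implies equal values everywhere; look for a separating assignment.
a=0, b=1 gives E1 ↦ 0, E2 ↦ -1; values differ ⇒ not provably equivalent.

NO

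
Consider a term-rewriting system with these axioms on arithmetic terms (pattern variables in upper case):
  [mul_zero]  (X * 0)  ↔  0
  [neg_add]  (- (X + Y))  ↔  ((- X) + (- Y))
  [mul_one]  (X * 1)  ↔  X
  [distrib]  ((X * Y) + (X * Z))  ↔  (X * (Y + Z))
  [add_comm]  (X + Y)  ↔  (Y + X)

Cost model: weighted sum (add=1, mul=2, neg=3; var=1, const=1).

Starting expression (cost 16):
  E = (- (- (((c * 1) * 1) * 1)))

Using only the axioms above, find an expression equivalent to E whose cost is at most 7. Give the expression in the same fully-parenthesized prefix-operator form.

1. [mul_one →] ((c * 1) * 1)  →  (c * 1);  E = (- (- ((c * 1) * 1)))
2. [mul_one →] ((c * 1) * 1)  →  (c * 1);  E = (- (- (c * 1)))
3. [mul_one →] (c * 1)  →  c;  cost 7 ≤ 7, done

(- (- c))   [cost 7]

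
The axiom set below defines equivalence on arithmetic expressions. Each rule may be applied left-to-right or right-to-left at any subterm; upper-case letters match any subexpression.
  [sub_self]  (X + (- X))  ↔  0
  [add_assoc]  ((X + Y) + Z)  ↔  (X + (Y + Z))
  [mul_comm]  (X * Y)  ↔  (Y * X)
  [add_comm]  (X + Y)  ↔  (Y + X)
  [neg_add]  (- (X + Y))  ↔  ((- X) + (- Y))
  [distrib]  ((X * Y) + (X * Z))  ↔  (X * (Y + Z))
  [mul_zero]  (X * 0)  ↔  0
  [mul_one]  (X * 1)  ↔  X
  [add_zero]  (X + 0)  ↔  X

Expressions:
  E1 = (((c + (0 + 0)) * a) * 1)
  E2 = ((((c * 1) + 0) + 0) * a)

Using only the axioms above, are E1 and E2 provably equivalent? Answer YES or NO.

(1) (0 + 0)  =[add_zero →]=  0    ⊢ (((c + 0) * a) * 1)
(2) (c + 0)  =[add_zero →]=  c    ⊢ ((c * a) * 1)
(3) ((c * a) * 1)  =[mul_one →]=  (c * a)
(4) c  =[add_zero ←]=  (c + 0)    ⊢ ((c + 0) * a)
(5) c  =[add_zero ←]=  (c + 0)    ⊢ (((c + 0) + 0) * a)
(6) c  =[mul_one ←]=  (c * 1)    ⊢ E2

YES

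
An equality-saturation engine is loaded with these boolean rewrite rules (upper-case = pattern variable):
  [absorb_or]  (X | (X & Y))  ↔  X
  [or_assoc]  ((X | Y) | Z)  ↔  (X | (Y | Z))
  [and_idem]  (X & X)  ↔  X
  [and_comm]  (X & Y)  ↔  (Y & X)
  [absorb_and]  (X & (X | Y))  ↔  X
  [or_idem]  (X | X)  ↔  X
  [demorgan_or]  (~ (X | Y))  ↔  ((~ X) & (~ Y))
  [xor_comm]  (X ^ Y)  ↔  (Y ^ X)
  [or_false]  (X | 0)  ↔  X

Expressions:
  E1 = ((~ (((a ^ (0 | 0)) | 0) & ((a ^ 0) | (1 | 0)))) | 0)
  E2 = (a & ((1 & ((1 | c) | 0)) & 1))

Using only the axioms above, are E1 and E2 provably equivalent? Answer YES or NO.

The axioms are sound identities: if E1 ↔* E2 then E1 and E2 evaluate identically under any assignment.
Under a=0, c=0: E1 evaluates to 1, E2 to 0. Distinct ⇒ no rewrite sequence connects them.

NO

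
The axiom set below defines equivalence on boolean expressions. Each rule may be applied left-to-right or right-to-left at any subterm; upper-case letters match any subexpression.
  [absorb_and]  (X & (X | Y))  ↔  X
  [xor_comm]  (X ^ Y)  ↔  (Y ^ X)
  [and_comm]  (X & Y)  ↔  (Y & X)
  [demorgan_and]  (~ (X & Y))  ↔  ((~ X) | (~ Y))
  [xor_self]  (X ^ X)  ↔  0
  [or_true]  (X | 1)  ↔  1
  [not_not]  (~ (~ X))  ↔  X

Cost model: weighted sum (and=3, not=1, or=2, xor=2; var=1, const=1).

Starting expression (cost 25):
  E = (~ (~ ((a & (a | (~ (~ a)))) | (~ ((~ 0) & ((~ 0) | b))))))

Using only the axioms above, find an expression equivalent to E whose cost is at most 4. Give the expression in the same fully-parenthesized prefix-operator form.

(a | 0)   [cost 4]

1. [not_not →] (~ (~ ((a & (a | (~ (~ a)))) | (~ ((~ 0) & ((~ 0) | b))))))  →  ((a & (a | (~ (~ a)))) | (~ ((~ 0) & ((~ 0) | b))))
2. [absorb_and →] ((~ 0) & ((~ 0) | b))  →  (~ 0);  E = ((a & (a | (~ (~ a)))) | (~ (~ 0)))
3. [not_not →] (~ (~ a))  →  a;  E = ((a & (a | a)) | (~ (~ 0)))
4. [absorb_and →] (a & (a | a))  →  a;  E = (a | (~ (~ 0)))
5. [not_not →] (~ (~ 0))  →  0;  cost 4 ≤ 4, done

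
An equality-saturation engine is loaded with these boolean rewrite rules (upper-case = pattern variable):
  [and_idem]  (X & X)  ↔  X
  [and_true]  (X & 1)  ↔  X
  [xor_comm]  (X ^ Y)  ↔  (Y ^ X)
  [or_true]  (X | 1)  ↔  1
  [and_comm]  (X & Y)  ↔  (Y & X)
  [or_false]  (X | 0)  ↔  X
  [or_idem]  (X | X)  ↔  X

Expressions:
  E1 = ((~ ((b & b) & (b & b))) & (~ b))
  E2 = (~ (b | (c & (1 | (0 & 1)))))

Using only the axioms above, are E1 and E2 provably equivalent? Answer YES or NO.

The axioms are sound identities: if E1 ↔* E2 then E1 and E2 evaluate identically under any assignment.
Under b=0, c=1: E1 evaluates to 1, E2 to 0. Distinct ⇒ no rewrite sequence connects them.

NO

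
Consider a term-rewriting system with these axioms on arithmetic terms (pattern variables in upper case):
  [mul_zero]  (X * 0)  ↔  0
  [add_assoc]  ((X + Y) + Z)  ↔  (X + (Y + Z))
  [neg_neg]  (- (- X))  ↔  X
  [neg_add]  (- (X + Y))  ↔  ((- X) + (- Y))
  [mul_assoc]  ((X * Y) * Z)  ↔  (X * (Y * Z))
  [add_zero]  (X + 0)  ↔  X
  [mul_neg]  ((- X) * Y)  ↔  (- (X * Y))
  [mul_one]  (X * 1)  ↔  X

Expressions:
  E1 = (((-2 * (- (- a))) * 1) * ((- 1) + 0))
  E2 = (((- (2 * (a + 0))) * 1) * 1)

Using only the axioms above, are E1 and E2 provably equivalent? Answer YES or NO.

Every axiom is a valid identity, so a rewrite proof would force E1 and E2 to agree under every assignment.
At a=1: E1 = 2 but E2 = -2; they differ, so no derivation exists.

NO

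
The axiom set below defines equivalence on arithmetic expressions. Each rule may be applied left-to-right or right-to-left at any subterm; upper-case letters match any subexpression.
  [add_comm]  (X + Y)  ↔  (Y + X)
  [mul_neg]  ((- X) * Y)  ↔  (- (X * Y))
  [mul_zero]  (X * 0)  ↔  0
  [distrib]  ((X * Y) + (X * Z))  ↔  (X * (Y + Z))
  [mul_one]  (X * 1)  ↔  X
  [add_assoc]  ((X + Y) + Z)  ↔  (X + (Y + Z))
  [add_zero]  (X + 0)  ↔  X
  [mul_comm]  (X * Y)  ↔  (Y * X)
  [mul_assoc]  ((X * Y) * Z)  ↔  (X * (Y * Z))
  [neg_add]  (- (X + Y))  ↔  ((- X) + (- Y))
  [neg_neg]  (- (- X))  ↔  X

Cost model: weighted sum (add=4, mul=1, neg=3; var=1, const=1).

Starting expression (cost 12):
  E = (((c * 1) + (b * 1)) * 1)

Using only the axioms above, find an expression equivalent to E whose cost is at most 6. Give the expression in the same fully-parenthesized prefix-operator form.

(c + b)   [cost 6]

1. [mul_one →] (b * 1)  →  b;  E = (((c * 1) + b) * 1)
2. [mul_one →] (((c * 1) + b) * 1)  →  ((c * 1) + b)
3. [mul_one →] (c * 1)  →  c;  cost 6 ≤ 6, done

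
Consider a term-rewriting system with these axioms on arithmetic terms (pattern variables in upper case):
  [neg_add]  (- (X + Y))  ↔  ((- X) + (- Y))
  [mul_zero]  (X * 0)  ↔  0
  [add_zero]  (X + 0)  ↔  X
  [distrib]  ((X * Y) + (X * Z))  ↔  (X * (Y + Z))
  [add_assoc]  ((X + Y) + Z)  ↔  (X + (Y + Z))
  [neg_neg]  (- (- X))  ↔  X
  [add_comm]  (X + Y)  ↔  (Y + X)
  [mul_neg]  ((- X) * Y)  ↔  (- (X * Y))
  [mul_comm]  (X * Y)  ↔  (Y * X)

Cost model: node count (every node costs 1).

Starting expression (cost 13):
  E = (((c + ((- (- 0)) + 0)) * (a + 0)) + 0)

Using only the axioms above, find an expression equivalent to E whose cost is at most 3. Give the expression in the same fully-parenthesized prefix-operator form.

(c * a)   [cost 3]

1. [neg_neg →] (- (- 0))  →  0;  E = (((c + (0 + 0)) * (a + 0)) + 0)
2. [add_zero →] (((c + (0 + 0)) * (a + 0)) + 0)  →  ((c + (0 + 0)) * (a + 0))
3. [add_zero →] (0 + 0)  →  0;  E = ((c + 0) * (a + 0))
4. [add_zero →] (c + 0)  →  c;  E = (c * (a + 0))
5. [add_zero →] (a + 0)  →  a;  cost 3 ≤ 3, done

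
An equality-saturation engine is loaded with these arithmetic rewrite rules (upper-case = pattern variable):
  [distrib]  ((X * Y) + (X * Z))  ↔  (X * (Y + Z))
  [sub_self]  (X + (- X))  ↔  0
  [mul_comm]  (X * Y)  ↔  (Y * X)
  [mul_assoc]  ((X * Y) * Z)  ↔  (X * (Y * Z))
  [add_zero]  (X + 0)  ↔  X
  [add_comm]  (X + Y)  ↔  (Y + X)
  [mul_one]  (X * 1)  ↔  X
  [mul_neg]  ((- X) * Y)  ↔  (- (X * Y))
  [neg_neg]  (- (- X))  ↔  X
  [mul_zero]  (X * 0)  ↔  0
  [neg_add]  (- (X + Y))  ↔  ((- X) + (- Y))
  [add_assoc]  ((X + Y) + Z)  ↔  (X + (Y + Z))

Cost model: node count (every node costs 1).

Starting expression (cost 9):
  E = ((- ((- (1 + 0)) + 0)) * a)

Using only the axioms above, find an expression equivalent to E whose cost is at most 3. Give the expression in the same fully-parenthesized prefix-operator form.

1. [add_zero →] ((- (1 + 0)) + 0)  →  (- (1 + 0));  E = ((- (- (1 + 0))) * a)
2. [mul_comm →] ((- (- (1 + 0))) * a)  →  (a * (- (- (1 + 0))))
3. [add_zero →] (1 + 0)  →  1;  E = (a * (- (- 1)))
4. [neg_neg →] (- (- 1))  →  1;  cost 3 ≤ 3, done

(a * 1)   [cost 3]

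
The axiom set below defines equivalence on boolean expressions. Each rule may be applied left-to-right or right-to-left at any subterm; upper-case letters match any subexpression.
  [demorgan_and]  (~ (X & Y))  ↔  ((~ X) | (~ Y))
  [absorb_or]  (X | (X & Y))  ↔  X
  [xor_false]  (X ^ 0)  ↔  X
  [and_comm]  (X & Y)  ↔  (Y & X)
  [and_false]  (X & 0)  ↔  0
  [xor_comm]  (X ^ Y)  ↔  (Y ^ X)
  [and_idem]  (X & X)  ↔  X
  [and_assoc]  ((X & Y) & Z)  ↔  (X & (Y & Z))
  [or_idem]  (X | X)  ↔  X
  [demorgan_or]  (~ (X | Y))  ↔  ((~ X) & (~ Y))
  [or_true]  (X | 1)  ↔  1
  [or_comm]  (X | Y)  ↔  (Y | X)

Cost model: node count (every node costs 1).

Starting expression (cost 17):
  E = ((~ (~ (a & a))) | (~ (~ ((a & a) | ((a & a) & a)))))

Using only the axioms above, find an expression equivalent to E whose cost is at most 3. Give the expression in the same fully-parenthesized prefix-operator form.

(~ (~ a))   [cost 3]

step 1: absorb_or (→) rewrites ((a & a) | ((a & a) & a)) into (a & a), now ((~ (~ (a & a))) | (~ (~ (a & a))))
step 2: or_idem (→) rewrites ((~ (~ (a & a))) | (~ (~ (a & a)))) into (~ (~ (a & a)))
step 3: and_idem (→) rewrites (a & a) into a, reaching cost 3 (bound 3)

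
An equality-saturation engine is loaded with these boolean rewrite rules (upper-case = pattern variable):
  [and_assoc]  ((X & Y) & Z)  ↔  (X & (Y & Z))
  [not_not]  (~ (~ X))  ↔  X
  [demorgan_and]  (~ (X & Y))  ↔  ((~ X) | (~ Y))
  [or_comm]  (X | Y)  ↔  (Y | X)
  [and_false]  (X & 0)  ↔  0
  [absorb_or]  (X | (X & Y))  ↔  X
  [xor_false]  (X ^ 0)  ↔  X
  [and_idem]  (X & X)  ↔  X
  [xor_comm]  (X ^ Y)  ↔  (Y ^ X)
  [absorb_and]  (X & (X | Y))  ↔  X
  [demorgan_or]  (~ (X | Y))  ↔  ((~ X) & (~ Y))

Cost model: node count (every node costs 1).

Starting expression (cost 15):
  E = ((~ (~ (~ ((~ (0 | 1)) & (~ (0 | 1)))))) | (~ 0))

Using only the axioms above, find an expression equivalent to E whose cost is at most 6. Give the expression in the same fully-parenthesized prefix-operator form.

1. [and_idem →] ((~ (0 | 1)) & (~ (0 | 1)))  →  (~ (0 | 1));  E = ((~ (~ (~ (~ (0 | 1))))) | (~ 0))
2. [not_not →] (~ (~ (~ (~ (0 | 1)))))  →  (~ (~ (0 | 1)));  E = ((~ (~ (0 | 1))) | (~ 0))
3. [not_not →] (~ (~ (0 | 1)))  →  (0 | 1);  cost 6 ≤ 6, done

((0 | 1) | (~ 0))   [cost 6]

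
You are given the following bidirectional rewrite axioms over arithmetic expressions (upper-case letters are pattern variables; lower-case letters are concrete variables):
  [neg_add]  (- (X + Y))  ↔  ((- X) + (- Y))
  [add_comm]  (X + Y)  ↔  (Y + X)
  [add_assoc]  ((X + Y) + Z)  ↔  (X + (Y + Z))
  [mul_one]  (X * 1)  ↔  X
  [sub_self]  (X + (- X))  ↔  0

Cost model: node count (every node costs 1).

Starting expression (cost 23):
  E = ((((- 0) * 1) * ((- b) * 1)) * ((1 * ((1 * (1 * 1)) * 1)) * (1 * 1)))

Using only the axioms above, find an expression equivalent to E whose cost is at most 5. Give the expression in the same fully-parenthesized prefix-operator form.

1. [mul_one →] ((1 * (1 * 1)) * 1)  →  (1 * (1 * 1));  E = ((((- 0) * 1) * ((- b) * 1)) * ((1 * (1 * (1 * 1))) * (1 * 1)))
2. [mul_one →] (1 * 1)  →  1;  E = ((((- 0) * 1) * ((- b) * 1)) * ((1 * (1 * 1)) * (1 * 1)))
3. [mul_one →] ((- b) * 1)  →  (- b);  E = ((((- 0) * 1) * (- b)) * ((1 * (1 * 1)) * (1 * 1)))
4. [mul_one →] (1 * 1)  →  1;  E = ((((- 0) * 1) * (- b)) * ((1 * 1) * (1 * 1)))
5. [mul_one →] (1 * 1)  →  1;  E = ((((- 0) * 1) * (- b)) * (1 * (1 * 1)))
6. [mul_one →] (1 * 1)  →  1;  E = ((((- 0) * 1) * (- b)) * (1 * 1))
7. [mul_one →] (1 * 1)  →  1;  E = ((((- 0) * 1) * (- b)) * 1)
8. [mul_one →] ((((- 0) * 1) * (- b)) * 1)  →  (((- 0) * 1) * (- b))
9. [mul_one →] ((- 0) * 1)  →  (- 0);  cost 5 ≤ 5, done

((- 0) * (- b))   [cost 5]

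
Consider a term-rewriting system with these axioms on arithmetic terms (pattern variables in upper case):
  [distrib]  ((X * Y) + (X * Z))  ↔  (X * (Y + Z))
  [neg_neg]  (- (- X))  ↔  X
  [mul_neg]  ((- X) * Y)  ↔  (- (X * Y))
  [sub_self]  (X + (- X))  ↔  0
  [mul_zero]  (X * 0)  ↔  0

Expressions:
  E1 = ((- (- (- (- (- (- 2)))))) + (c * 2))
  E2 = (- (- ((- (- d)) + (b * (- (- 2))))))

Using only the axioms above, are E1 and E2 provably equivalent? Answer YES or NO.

Every axiom is a valid identity, so a rewrite proof would force E1 and E2 to agree under every assignment.
At b=0, c=0, d=0: E1 = 2 but E2 = 0; they differ, so no derivation exists.

NO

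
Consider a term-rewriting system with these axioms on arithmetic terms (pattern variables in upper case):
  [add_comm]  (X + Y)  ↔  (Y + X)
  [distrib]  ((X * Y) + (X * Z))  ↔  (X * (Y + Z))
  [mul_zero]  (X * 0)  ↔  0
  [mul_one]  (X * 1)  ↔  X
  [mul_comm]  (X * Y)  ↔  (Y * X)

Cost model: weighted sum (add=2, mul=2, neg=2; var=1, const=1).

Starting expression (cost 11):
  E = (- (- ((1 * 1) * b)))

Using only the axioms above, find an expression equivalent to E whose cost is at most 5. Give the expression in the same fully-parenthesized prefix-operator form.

1. [mul_one →] (1 * 1)  →  1;  E = (- (- (1 * b)))
2. [mul_comm →] (1 * b)  →  (b * 1);  E = (- (- (b * 1)))
3. [mul_one →] (b * 1)  →  b;  cost 5 ≤ 5, done

(- (- b))   [cost 5]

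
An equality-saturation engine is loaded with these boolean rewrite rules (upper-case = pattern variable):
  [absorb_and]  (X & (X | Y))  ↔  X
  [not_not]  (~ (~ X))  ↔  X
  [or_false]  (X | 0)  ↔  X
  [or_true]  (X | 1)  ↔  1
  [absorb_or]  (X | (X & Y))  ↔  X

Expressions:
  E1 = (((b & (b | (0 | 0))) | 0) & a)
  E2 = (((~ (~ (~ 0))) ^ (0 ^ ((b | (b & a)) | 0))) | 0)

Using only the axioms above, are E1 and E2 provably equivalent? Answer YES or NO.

NO

All listed rules preserve value, hence provable equivalence implies equal values everywhere; look for a separating assignment.
a=0, b=0 gives E1 ↦ 0, E2 ↦ 1; values differ ⇒ not provably equivalent.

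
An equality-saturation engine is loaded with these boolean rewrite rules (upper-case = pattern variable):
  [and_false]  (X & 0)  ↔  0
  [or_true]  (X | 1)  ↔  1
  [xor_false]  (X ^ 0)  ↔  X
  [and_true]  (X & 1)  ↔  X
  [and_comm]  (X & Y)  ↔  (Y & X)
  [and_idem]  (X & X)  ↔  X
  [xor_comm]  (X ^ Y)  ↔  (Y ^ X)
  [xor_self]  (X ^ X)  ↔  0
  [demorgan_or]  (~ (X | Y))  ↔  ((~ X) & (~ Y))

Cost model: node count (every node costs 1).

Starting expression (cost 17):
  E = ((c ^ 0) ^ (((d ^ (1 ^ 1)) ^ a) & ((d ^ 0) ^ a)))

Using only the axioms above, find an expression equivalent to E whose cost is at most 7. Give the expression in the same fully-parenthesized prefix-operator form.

((c ^ 0) ^ (d ^ a))   [cost 7]

(1) (1 ^ 1)  =[xor_self →]=  0    ⊢ ((c ^ 0) ^ (((d ^ 0) ^ a) & ((d ^ 0) ^ a)))
(2) (((d ^ 0) ^ a) & ((d ^ 0) ^ a))  =[and_idem →]=  ((d ^ 0) ^ a)    ⊢ ((c ^ 0) ^ ((d ^ 0) ^ a))
(3) (d ^ 0)  =[xor_false →]=  d    ⊢ cost 7, within 7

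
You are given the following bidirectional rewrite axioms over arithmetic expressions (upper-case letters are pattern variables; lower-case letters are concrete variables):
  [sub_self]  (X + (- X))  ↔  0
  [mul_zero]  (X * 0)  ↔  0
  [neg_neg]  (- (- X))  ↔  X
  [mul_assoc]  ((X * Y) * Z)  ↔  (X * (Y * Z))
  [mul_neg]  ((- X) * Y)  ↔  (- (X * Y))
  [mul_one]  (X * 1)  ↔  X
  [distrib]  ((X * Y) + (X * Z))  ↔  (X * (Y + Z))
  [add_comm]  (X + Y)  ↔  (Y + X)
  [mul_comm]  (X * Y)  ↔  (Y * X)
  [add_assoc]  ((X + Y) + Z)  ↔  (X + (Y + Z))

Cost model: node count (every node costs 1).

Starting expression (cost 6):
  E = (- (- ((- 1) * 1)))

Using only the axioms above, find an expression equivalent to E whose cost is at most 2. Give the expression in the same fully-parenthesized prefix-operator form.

(- 1)   [cost 2]

step 1: neg_neg (→) rewrites (- (- ((- 1) * 1))) into ((- 1) * 1)
step 2: mul_neg (→) rewrites ((- 1) * 1) into (- (1 * 1))
step 3: mul_one (→) rewrites (1 * 1) into 1, reaching cost 2 (bound 2)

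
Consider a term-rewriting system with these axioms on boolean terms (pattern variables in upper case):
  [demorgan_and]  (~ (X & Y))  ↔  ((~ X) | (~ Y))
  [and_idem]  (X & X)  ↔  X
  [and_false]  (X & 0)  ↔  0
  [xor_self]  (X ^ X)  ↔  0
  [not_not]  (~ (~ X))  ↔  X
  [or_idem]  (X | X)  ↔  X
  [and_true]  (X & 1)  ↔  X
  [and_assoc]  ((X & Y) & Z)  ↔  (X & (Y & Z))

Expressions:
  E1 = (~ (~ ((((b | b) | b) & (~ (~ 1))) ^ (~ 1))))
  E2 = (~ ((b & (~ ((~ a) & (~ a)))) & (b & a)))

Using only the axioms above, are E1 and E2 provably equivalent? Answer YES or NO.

Every axiom is a valid identity, so a rewrite proof would force E1 and E2 to agree under every assignment.
At a=0, b=0: E1 = 0 but E2 = 1; they differ, so no derivation exists.

NO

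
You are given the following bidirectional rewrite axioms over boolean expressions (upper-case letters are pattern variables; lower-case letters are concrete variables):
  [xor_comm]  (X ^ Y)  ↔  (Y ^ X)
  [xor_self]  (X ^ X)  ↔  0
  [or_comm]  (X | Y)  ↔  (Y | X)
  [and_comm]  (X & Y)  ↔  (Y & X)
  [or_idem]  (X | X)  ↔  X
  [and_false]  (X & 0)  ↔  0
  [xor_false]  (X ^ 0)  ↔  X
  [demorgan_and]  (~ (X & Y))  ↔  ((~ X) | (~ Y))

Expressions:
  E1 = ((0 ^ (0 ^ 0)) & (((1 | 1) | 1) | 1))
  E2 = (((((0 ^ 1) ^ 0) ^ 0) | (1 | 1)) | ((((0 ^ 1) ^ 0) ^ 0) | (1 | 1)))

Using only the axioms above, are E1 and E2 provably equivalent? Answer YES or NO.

Every axiom is a valid identity, so a rewrite proof would force E1 and E2 to agree under every assignment.
At the empty assignment (no variables occur): E1 = 0 but E2 = 1; they differ, so no derivation exists.

NO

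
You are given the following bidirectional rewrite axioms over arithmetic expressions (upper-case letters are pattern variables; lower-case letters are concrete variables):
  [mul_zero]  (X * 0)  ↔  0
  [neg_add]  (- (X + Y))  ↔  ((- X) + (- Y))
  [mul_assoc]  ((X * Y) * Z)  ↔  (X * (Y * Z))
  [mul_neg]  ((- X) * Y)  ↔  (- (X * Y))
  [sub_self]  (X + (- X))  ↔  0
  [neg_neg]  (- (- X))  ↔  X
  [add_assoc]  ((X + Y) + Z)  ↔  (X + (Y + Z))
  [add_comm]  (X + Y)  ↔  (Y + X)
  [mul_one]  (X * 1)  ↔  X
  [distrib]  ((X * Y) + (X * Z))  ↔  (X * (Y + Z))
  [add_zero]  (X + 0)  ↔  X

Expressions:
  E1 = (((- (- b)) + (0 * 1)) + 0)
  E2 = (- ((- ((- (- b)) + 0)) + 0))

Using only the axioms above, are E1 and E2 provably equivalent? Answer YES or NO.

YES

(1) (0 * 1)  =[mul_one →]=  0    ⊢ (((- (- b)) + 0) + 0)
(2) ((- (- b)) + 0)  =[add_zero →]=  (- (- b))    ⊢ ((- (- b)) + 0)
(3) ((- (- b)) + 0)  =[add_zero →]=  (- (- b))
(4) (- b)  =[add_zero ←]=  ((- b) + 0)    ⊢ (- ((- b) + 0))
(5) (- b)  =[neg_neg ←]=  (- (- (- b)))    ⊢ (- ((- (- (- b))) + 0))
(6) (- (- b))  =[add_zero ←]=  ((- (- b)) + 0)    ⊢ E2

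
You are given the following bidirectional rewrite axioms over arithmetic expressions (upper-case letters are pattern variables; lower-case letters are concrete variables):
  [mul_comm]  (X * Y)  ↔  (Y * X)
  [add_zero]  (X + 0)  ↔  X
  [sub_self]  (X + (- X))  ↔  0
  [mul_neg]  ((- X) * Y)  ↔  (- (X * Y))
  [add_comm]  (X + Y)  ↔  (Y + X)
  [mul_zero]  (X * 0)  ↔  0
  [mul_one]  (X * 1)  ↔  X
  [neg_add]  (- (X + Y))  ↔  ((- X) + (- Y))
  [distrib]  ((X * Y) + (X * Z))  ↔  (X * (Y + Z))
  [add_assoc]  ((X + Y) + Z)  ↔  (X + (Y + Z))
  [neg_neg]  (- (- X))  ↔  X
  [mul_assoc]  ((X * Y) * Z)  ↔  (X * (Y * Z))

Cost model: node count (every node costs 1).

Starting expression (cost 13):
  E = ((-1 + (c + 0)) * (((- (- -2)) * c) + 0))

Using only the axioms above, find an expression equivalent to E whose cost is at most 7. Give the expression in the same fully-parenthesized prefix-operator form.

1. [add_zero →] (((- (- -2)) * c) + 0)  →  ((- (- -2)) * c);  E = ((-1 + (c + 0)) * ((- (- -2)) * c))
2. [add_zero →] (c + 0)  →  c;  E = ((-1 + c) * ((- (- -2)) * c))
3. [neg_neg →] (- (- -2))  →  -2;  cost 7 ≤ 7, done

((-1 + c) * (-2 * c))   [cost 7]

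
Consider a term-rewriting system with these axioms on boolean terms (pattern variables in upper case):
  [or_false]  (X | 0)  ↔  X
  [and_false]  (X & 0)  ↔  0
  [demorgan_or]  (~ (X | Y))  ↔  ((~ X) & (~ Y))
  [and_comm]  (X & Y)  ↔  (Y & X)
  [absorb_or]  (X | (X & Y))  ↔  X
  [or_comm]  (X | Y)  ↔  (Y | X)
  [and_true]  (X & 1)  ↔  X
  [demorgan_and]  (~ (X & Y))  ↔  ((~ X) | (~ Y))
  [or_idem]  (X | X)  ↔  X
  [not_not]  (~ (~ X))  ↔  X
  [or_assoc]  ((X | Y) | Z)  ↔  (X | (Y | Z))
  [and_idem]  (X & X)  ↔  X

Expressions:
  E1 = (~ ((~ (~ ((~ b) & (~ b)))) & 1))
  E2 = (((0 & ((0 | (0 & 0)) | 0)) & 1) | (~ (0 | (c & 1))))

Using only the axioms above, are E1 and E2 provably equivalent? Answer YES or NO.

All listed rules preserve value, hence provable equivalence implies equal values everywhere; look for a separating assignment.
b=0, c=0 gives E1 ↦ 0, E2 ↦ 1; values differ ⇒ not provably equivalent.

NO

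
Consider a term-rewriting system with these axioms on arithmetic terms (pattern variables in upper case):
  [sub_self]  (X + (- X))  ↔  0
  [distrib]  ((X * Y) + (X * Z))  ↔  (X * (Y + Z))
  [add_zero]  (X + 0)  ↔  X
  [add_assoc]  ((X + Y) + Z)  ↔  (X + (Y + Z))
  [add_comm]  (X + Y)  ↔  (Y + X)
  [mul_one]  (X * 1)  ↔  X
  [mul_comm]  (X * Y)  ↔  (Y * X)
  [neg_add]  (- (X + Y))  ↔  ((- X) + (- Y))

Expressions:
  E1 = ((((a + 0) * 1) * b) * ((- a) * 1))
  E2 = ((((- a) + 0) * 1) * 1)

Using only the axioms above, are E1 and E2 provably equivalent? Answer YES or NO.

NO

All listed rules preserve value, hence provable equivalence implies equal values everywhere; look for a separating assignment.
a=1, b=0 gives E1 ↦ 0, E2 ↦ -1; values differ ⇒ not provably equivalent.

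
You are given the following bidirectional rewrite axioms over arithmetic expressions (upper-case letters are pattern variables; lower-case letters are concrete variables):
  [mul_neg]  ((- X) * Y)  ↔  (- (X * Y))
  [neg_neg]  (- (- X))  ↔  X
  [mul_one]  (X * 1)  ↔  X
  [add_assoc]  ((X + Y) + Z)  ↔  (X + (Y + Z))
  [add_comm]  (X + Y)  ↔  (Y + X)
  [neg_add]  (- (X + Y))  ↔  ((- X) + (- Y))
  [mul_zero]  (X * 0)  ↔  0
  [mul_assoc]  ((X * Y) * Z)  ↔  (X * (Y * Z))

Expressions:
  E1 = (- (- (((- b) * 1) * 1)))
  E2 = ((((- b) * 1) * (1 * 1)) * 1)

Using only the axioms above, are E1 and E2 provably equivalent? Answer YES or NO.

1. [mul_one →] (((- b) * 1) * 1)  →  ((- b) * 1);  E1 = (- (- ((- b) * 1)))
2. [mul_one →] ((- b) * 1)  →  (- b);  E1 = (- (- (- b)))
3. [neg_neg →] (- (- (- b)))  →  (- b)
4. [mul_one ←] (- b)  →  ((- b) * 1)
5. [mul_one ←] (- b)  →  ((- b) * 1);  E1 = (((- b) * 1) * 1)
6. [mul_one ←] 1  →  (1 * 1);  E1 = (((- b) * (1 * 1)) * 1)
7. [mul_one ←] (- b)  →  ((- b) * 1);  this is E2

YES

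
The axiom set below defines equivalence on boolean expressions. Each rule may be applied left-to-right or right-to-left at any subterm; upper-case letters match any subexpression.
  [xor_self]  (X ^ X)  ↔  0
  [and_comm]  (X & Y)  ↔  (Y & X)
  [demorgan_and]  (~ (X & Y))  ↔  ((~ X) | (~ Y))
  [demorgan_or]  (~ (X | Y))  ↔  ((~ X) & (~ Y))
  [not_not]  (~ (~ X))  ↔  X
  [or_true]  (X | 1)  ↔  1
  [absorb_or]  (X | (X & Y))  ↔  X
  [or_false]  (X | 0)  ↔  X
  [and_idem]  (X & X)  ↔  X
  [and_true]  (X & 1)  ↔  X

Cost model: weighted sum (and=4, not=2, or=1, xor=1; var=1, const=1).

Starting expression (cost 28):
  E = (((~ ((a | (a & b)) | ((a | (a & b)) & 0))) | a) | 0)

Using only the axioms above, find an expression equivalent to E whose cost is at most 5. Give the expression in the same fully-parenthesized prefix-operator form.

((~ a) | a)   [cost 5]

(1) ((a | (a & b)) | ((a | (a & b)) & 0))  =[absorb_or →]=  (a | (a & b))    ⊢ (((~ (a | (a & b))) | a) | 0)
(2) (((~ (a | (a & b))) | a) | 0)  =[or_false →]=  ((~ (a | (a & b))) | a)
(3) (a | (a & b))  =[absorb_or →]=  a    ⊢ cost 5, within 5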